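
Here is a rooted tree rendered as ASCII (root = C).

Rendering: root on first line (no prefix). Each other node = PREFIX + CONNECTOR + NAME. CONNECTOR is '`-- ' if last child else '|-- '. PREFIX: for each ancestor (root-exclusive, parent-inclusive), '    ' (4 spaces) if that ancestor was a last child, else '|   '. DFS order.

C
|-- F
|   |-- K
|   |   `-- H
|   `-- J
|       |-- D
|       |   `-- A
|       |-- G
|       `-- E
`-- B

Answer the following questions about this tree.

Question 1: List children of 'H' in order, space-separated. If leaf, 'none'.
Answer: none

Derivation:
Node H's children (from adjacency): (leaf)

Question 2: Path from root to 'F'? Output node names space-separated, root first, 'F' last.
Answer: C F

Derivation:
Walk down from root: C -> F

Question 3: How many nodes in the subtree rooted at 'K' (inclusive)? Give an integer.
Subtree rooted at K contains: H, K
Count = 2

Answer: 2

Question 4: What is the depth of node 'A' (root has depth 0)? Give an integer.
Answer: 4

Derivation:
Path from root to A: C -> F -> J -> D -> A
Depth = number of edges = 4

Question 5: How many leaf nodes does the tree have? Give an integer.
Answer: 5

Derivation:
Leaves (nodes with no children): A, B, E, G, H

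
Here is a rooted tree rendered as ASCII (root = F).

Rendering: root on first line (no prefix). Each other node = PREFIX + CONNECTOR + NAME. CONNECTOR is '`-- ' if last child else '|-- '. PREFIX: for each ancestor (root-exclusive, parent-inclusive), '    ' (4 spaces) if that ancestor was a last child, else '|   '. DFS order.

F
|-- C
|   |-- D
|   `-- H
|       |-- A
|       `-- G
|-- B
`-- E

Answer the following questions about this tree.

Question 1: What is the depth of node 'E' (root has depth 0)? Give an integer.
Path from root to E: F -> E
Depth = number of edges = 1

Answer: 1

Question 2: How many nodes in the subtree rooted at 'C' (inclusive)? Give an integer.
Subtree rooted at C contains: A, C, D, G, H
Count = 5

Answer: 5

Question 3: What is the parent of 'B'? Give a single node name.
Scan adjacency: B appears as child of F

Answer: F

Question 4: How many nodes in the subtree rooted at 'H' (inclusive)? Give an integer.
Answer: 3

Derivation:
Subtree rooted at H contains: A, G, H
Count = 3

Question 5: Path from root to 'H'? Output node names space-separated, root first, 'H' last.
Answer: F C H

Derivation:
Walk down from root: F -> C -> H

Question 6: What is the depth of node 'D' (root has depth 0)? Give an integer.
Answer: 2

Derivation:
Path from root to D: F -> C -> D
Depth = number of edges = 2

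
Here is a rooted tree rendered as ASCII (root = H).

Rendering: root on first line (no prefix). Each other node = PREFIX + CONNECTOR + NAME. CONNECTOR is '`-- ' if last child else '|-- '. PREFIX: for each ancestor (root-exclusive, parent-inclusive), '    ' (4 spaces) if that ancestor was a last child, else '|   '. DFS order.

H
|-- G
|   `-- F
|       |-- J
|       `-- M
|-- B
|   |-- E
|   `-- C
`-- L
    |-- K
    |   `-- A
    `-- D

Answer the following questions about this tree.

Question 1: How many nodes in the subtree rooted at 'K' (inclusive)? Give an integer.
Answer: 2

Derivation:
Subtree rooted at K contains: A, K
Count = 2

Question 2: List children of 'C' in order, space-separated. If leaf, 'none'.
Node C's children (from adjacency): (leaf)

Answer: none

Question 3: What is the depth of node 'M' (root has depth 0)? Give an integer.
Answer: 3

Derivation:
Path from root to M: H -> G -> F -> M
Depth = number of edges = 3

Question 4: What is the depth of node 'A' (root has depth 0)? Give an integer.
Path from root to A: H -> L -> K -> A
Depth = number of edges = 3

Answer: 3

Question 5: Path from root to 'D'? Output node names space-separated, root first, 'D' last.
Answer: H L D

Derivation:
Walk down from root: H -> L -> D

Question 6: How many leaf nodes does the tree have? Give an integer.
Leaves (nodes with no children): A, C, D, E, J, M

Answer: 6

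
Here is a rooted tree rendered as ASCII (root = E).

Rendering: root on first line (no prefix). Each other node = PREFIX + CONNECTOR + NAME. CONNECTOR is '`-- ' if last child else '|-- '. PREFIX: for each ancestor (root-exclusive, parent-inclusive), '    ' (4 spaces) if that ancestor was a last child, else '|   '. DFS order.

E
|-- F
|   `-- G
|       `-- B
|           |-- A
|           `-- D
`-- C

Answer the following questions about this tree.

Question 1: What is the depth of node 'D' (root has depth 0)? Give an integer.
Path from root to D: E -> F -> G -> B -> D
Depth = number of edges = 4

Answer: 4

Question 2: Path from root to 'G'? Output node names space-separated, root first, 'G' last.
Walk down from root: E -> F -> G

Answer: E F G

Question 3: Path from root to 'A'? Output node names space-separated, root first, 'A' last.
Walk down from root: E -> F -> G -> B -> A

Answer: E F G B A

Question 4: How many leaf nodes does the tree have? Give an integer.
Answer: 3

Derivation:
Leaves (nodes with no children): A, C, D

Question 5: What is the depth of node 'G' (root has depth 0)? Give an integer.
Path from root to G: E -> F -> G
Depth = number of edges = 2

Answer: 2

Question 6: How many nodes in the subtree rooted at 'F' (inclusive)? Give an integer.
Answer: 5

Derivation:
Subtree rooted at F contains: A, B, D, F, G
Count = 5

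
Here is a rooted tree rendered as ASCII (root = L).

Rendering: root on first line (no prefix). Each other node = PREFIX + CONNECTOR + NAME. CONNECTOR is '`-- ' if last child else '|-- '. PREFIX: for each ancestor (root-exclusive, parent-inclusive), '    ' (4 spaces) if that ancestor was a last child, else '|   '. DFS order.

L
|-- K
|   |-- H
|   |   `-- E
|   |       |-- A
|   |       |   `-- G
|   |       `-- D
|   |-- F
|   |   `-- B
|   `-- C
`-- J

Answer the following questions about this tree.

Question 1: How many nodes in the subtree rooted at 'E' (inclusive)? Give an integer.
Subtree rooted at E contains: A, D, E, G
Count = 4

Answer: 4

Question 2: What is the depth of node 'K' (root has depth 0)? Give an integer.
Answer: 1

Derivation:
Path from root to K: L -> K
Depth = number of edges = 1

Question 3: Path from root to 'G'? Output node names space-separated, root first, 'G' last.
Answer: L K H E A G

Derivation:
Walk down from root: L -> K -> H -> E -> A -> G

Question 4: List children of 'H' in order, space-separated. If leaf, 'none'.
Node H's children (from adjacency): E

Answer: E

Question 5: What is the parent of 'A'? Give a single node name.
Scan adjacency: A appears as child of E

Answer: E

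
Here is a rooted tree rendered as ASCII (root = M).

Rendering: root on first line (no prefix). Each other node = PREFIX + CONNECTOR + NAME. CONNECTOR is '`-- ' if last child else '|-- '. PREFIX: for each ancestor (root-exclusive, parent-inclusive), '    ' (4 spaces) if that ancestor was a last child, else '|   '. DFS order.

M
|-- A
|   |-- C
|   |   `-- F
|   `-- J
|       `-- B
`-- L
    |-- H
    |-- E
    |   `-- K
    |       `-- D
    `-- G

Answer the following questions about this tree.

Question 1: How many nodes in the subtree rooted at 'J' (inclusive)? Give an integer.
Subtree rooted at J contains: B, J
Count = 2

Answer: 2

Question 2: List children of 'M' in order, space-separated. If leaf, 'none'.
Answer: A L

Derivation:
Node M's children (from adjacency): A, L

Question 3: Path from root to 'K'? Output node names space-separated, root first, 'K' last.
Answer: M L E K

Derivation:
Walk down from root: M -> L -> E -> K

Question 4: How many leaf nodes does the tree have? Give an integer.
Answer: 5

Derivation:
Leaves (nodes with no children): B, D, F, G, H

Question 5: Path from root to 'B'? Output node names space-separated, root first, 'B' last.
Answer: M A J B

Derivation:
Walk down from root: M -> A -> J -> B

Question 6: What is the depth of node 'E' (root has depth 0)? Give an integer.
Answer: 2

Derivation:
Path from root to E: M -> L -> E
Depth = number of edges = 2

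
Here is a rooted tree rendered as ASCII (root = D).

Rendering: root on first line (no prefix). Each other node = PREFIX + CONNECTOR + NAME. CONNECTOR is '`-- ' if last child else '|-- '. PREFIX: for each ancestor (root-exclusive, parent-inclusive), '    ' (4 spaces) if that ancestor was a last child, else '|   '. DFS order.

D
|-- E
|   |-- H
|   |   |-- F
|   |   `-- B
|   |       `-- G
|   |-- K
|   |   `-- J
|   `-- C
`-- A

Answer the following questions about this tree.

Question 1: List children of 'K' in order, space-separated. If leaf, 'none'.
Answer: J

Derivation:
Node K's children (from adjacency): J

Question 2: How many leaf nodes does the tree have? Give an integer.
Answer: 5

Derivation:
Leaves (nodes with no children): A, C, F, G, J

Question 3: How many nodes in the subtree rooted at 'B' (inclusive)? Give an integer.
Answer: 2

Derivation:
Subtree rooted at B contains: B, G
Count = 2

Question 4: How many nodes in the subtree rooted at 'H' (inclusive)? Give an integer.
Answer: 4

Derivation:
Subtree rooted at H contains: B, F, G, H
Count = 4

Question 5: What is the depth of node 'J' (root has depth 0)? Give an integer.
Answer: 3

Derivation:
Path from root to J: D -> E -> K -> J
Depth = number of edges = 3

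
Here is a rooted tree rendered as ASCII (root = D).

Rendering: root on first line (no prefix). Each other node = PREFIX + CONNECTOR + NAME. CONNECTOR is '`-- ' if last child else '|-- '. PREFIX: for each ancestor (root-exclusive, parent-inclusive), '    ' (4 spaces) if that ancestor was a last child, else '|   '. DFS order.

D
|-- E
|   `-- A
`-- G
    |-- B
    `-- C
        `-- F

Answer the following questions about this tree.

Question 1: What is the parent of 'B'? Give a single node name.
Answer: G

Derivation:
Scan adjacency: B appears as child of G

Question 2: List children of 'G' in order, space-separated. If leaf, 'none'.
Answer: B C

Derivation:
Node G's children (from adjacency): B, C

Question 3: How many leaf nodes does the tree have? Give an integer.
Answer: 3

Derivation:
Leaves (nodes with no children): A, B, F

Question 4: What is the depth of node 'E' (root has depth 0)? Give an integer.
Path from root to E: D -> E
Depth = number of edges = 1

Answer: 1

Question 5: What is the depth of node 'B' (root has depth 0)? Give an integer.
Answer: 2

Derivation:
Path from root to B: D -> G -> B
Depth = number of edges = 2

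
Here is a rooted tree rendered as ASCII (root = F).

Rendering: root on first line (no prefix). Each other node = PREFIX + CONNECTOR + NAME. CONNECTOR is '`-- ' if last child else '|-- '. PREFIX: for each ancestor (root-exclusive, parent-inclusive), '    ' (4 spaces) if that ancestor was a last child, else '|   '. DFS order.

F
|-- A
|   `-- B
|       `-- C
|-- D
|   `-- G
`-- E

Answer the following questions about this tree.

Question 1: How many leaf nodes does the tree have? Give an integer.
Leaves (nodes with no children): C, E, G

Answer: 3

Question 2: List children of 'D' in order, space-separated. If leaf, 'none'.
Answer: G

Derivation:
Node D's children (from adjacency): G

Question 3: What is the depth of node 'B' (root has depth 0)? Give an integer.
Path from root to B: F -> A -> B
Depth = number of edges = 2

Answer: 2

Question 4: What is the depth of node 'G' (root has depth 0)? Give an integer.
Path from root to G: F -> D -> G
Depth = number of edges = 2

Answer: 2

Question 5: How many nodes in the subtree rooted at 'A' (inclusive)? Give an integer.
Answer: 3

Derivation:
Subtree rooted at A contains: A, B, C
Count = 3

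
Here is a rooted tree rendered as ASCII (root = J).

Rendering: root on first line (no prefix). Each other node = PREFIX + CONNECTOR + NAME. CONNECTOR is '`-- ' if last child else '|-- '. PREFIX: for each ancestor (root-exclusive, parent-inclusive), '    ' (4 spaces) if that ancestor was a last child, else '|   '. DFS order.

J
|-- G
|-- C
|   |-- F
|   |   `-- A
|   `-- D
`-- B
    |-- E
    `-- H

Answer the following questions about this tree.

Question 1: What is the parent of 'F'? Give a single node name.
Scan adjacency: F appears as child of C

Answer: C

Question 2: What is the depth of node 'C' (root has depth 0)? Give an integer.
Path from root to C: J -> C
Depth = number of edges = 1

Answer: 1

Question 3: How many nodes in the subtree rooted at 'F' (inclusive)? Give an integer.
Answer: 2

Derivation:
Subtree rooted at F contains: A, F
Count = 2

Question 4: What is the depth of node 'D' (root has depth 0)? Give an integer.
Answer: 2

Derivation:
Path from root to D: J -> C -> D
Depth = number of edges = 2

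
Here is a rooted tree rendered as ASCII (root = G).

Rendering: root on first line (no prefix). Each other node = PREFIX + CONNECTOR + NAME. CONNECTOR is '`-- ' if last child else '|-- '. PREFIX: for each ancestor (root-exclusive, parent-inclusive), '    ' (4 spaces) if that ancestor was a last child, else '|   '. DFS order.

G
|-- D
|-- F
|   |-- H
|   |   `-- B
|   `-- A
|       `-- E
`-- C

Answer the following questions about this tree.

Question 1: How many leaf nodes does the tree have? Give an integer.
Leaves (nodes with no children): B, C, D, E

Answer: 4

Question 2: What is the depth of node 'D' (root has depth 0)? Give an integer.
Answer: 1

Derivation:
Path from root to D: G -> D
Depth = number of edges = 1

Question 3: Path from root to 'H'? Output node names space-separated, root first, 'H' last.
Walk down from root: G -> F -> H

Answer: G F H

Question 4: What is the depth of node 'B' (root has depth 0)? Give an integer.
Path from root to B: G -> F -> H -> B
Depth = number of edges = 3

Answer: 3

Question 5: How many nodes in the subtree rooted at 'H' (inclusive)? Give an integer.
Subtree rooted at H contains: B, H
Count = 2

Answer: 2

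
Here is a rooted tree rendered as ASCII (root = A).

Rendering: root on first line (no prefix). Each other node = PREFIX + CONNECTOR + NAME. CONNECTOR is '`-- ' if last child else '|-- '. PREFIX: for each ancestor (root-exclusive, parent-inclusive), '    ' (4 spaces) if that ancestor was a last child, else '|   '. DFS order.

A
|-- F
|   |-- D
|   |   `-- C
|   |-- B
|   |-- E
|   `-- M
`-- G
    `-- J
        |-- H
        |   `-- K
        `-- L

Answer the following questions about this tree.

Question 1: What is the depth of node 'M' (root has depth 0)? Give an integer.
Path from root to M: A -> F -> M
Depth = number of edges = 2

Answer: 2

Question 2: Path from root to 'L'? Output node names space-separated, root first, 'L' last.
Answer: A G J L

Derivation:
Walk down from root: A -> G -> J -> L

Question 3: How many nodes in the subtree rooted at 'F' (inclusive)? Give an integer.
Answer: 6

Derivation:
Subtree rooted at F contains: B, C, D, E, F, M
Count = 6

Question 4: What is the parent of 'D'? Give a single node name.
Scan adjacency: D appears as child of F

Answer: F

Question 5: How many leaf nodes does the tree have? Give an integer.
Leaves (nodes with no children): B, C, E, K, L, M

Answer: 6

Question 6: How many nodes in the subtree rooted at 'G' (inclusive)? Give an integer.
Subtree rooted at G contains: G, H, J, K, L
Count = 5

Answer: 5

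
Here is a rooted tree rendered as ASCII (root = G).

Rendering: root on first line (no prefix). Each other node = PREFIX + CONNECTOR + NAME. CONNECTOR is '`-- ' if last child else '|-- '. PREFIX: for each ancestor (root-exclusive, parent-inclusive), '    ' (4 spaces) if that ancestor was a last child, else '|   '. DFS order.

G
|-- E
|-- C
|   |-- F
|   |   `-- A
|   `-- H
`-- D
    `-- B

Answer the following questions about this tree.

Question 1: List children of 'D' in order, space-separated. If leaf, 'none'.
Node D's children (from adjacency): B

Answer: B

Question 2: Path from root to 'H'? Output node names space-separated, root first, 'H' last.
Walk down from root: G -> C -> H

Answer: G C H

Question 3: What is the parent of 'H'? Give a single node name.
Scan adjacency: H appears as child of C

Answer: C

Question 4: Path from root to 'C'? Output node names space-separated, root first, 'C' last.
Answer: G C

Derivation:
Walk down from root: G -> C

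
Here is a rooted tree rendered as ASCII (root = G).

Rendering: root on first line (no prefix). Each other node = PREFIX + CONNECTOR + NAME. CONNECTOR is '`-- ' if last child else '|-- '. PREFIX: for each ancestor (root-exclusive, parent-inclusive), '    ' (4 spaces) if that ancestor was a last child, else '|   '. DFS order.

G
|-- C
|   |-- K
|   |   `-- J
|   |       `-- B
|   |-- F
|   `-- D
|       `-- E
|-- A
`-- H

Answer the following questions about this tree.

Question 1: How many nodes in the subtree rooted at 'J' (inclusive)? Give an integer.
Subtree rooted at J contains: B, J
Count = 2

Answer: 2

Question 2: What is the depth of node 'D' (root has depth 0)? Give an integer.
Path from root to D: G -> C -> D
Depth = number of edges = 2

Answer: 2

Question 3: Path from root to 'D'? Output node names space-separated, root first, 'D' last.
Answer: G C D

Derivation:
Walk down from root: G -> C -> D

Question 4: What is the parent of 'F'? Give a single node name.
Scan adjacency: F appears as child of C

Answer: C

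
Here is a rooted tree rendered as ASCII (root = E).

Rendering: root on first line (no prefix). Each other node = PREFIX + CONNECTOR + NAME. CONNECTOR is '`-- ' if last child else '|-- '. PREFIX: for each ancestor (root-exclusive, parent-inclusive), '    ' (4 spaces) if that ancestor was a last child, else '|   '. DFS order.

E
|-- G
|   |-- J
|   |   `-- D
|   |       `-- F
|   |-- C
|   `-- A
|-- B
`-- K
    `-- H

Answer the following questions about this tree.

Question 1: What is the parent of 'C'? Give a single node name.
Answer: G

Derivation:
Scan adjacency: C appears as child of G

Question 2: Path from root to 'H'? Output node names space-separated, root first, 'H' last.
Answer: E K H

Derivation:
Walk down from root: E -> K -> H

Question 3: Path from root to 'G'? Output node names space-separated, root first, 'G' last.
Walk down from root: E -> G

Answer: E G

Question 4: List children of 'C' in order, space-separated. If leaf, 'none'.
Node C's children (from adjacency): (leaf)

Answer: none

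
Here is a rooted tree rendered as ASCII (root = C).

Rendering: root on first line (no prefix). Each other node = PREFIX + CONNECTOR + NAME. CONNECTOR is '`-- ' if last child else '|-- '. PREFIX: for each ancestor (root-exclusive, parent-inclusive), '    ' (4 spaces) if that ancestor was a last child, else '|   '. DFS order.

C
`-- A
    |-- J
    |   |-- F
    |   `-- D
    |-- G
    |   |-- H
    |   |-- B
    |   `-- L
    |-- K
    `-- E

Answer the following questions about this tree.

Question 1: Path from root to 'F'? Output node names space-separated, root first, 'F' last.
Answer: C A J F

Derivation:
Walk down from root: C -> A -> J -> F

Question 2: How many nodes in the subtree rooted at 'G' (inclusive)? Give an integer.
Subtree rooted at G contains: B, G, H, L
Count = 4

Answer: 4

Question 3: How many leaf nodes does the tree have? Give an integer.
Leaves (nodes with no children): B, D, E, F, H, K, L

Answer: 7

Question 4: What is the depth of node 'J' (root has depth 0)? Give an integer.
Answer: 2

Derivation:
Path from root to J: C -> A -> J
Depth = number of edges = 2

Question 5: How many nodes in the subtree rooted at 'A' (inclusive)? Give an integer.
Answer: 10

Derivation:
Subtree rooted at A contains: A, B, D, E, F, G, H, J, K, L
Count = 10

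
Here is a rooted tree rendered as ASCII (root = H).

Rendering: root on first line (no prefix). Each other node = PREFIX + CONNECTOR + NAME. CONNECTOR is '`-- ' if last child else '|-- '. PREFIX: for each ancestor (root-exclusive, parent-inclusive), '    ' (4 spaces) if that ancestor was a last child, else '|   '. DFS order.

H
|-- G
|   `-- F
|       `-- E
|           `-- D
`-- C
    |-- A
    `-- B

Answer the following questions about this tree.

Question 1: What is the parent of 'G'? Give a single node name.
Scan adjacency: G appears as child of H

Answer: H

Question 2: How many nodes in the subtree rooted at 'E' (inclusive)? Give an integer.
Answer: 2

Derivation:
Subtree rooted at E contains: D, E
Count = 2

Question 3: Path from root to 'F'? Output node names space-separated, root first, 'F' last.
Walk down from root: H -> G -> F

Answer: H G F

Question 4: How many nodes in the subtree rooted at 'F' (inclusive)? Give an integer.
Subtree rooted at F contains: D, E, F
Count = 3

Answer: 3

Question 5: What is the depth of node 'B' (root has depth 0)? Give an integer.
Answer: 2

Derivation:
Path from root to B: H -> C -> B
Depth = number of edges = 2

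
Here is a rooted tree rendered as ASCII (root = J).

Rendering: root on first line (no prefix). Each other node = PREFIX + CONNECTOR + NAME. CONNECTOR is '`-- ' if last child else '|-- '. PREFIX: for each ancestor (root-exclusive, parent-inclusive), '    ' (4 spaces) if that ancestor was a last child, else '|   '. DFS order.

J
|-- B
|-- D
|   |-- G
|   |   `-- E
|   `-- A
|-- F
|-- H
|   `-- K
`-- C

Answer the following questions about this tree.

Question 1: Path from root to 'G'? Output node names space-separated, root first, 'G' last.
Answer: J D G

Derivation:
Walk down from root: J -> D -> G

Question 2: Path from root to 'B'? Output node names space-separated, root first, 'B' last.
Walk down from root: J -> B

Answer: J B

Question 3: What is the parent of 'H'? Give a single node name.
Answer: J

Derivation:
Scan adjacency: H appears as child of J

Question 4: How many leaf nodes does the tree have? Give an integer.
Leaves (nodes with no children): A, B, C, E, F, K

Answer: 6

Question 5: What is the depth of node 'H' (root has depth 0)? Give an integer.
Answer: 1

Derivation:
Path from root to H: J -> H
Depth = number of edges = 1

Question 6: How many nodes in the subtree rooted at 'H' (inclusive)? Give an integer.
Subtree rooted at H contains: H, K
Count = 2

Answer: 2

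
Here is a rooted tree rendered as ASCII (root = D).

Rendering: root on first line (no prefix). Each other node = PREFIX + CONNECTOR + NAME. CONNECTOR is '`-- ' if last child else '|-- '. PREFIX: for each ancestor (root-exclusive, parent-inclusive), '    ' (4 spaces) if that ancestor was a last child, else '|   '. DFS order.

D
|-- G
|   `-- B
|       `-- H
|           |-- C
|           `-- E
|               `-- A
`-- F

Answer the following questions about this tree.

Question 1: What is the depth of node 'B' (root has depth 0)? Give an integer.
Answer: 2

Derivation:
Path from root to B: D -> G -> B
Depth = number of edges = 2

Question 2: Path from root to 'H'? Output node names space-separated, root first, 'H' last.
Walk down from root: D -> G -> B -> H

Answer: D G B H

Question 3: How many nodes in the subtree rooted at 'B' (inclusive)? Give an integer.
Subtree rooted at B contains: A, B, C, E, H
Count = 5

Answer: 5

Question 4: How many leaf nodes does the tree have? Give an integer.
Answer: 3

Derivation:
Leaves (nodes with no children): A, C, F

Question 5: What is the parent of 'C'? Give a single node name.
Scan adjacency: C appears as child of H

Answer: H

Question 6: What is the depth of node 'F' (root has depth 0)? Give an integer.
Answer: 1

Derivation:
Path from root to F: D -> F
Depth = number of edges = 1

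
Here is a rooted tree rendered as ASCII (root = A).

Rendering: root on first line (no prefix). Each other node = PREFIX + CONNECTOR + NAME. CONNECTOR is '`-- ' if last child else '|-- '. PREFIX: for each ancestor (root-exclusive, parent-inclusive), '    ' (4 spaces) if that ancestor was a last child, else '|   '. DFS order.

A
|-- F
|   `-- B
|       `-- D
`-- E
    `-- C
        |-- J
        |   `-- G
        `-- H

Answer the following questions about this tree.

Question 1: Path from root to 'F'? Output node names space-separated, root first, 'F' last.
Walk down from root: A -> F

Answer: A F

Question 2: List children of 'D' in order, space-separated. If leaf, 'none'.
Node D's children (from adjacency): (leaf)

Answer: none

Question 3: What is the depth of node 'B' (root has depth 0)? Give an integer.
Path from root to B: A -> F -> B
Depth = number of edges = 2

Answer: 2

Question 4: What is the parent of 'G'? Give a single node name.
Answer: J

Derivation:
Scan adjacency: G appears as child of J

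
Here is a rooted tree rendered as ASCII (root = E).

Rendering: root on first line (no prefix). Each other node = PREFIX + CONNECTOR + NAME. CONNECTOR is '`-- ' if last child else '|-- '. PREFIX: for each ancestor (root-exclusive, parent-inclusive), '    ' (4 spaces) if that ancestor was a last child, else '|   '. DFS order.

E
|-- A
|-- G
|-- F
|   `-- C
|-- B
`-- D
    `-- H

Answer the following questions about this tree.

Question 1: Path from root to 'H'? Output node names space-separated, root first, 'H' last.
Answer: E D H

Derivation:
Walk down from root: E -> D -> H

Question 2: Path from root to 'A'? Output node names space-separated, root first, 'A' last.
Answer: E A

Derivation:
Walk down from root: E -> A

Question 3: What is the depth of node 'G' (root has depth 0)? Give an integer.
Answer: 1

Derivation:
Path from root to G: E -> G
Depth = number of edges = 1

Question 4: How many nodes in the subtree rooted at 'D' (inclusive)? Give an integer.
Answer: 2

Derivation:
Subtree rooted at D contains: D, H
Count = 2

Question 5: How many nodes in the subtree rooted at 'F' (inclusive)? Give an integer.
Subtree rooted at F contains: C, F
Count = 2

Answer: 2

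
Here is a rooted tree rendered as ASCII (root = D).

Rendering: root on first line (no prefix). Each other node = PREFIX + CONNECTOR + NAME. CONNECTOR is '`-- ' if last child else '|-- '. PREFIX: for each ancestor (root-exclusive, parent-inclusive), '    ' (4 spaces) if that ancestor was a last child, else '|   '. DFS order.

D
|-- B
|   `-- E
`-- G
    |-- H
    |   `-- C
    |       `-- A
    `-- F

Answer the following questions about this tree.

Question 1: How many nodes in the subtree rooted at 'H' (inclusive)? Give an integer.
Answer: 3

Derivation:
Subtree rooted at H contains: A, C, H
Count = 3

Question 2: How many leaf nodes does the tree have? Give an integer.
Leaves (nodes with no children): A, E, F

Answer: 3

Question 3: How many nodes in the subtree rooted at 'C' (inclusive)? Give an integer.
Answer: 2

Derivation:
Subtree rooted at C contains: A, C
Count = 2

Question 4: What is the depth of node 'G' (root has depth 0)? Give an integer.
Answer: 1

Derivation:
Path from root to G: D -> G
Depth = number of edges = 1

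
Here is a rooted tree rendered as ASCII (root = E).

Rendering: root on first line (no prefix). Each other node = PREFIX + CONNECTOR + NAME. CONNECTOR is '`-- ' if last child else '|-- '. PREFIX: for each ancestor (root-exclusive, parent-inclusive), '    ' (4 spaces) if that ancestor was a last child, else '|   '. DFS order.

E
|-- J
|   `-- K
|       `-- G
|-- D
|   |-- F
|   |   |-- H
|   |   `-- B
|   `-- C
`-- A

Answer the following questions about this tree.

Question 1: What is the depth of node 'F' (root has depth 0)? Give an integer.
Path from root to F: E -> D -> F
Depth = number of edges = 2

Answer: 2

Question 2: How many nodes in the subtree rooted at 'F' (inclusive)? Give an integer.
Answer: 3

Derivation:
Subtree rooted at F contains: B, F, H
Count = 3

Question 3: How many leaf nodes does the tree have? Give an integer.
Leaves (nodes with no children): A, B, C, G, H

Answer: 5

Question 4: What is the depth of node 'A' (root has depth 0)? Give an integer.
Answer: 1

Derivation:
Path from root to A: E -> A
Depth = number of edges = 1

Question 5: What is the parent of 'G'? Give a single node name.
Answer: K

Derivation:
Scan adjacency: G appears as child of K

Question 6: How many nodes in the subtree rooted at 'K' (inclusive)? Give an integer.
Subtree rooted at K contains: G, K
Count = 2

Answer: 2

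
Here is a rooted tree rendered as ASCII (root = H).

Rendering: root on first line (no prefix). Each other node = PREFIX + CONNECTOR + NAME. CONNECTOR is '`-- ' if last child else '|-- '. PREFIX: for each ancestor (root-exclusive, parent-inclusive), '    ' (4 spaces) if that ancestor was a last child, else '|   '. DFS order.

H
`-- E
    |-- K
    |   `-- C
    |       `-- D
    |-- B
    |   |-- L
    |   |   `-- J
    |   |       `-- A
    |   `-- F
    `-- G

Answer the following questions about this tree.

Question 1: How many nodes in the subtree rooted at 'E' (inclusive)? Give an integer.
Subtree rooted at E contains: A, B, C, D, E, F, G, J, K, L
Count = 10

Answer: 10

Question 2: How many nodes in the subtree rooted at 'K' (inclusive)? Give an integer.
Subtree rooted at K contains: C, D, K
Count = 3

Answer: 3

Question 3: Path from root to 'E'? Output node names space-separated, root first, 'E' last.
Answer: H E

Derivation:
Walk down from root: H -> E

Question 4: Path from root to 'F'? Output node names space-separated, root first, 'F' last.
Walk down from root: H -> E -> B -> F

Answer: H E B F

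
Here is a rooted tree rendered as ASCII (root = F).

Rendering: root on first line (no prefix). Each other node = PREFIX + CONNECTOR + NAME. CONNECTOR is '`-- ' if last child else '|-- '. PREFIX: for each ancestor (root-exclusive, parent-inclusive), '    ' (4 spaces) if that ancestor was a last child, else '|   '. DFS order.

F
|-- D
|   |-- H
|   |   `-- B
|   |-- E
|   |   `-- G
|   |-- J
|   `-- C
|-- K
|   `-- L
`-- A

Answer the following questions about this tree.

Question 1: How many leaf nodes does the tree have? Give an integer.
Answer: 6

Derivation:
Leaves (nodes with no children): A, B, C, G, J, L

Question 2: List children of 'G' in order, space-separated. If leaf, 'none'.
Node G's children (from adjacency): (leaf)

Answer: none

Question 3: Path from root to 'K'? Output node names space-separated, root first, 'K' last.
Walk down from root: F -> K

Answer: F K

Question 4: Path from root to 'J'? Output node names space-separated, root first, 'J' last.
Walk down from root: F -> D -> J

Answer: F D J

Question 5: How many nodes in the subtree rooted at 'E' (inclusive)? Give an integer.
Subtree rooted at E contains: E, G
Count = 2

Answer: 2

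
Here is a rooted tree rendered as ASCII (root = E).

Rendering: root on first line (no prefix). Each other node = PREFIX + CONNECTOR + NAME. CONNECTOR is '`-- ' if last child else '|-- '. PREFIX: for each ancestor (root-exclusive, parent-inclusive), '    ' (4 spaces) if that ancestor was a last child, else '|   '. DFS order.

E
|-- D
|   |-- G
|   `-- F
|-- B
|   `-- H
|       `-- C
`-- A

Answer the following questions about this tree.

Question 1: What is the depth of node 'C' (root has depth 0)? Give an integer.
Path from root to C: E -> B -> H -> C
Depth = number of edges = 3

Answer: 3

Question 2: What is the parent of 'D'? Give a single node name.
Scan adjacency: D appears as child of E

Answer: E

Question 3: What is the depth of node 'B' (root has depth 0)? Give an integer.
Path from root to B: E -> B
Depth = number of edges = 1

Answer: 1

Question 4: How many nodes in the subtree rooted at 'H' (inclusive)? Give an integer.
Answer: 2

Derivation:
Subtree rooted at H contains: C, H
Count = 2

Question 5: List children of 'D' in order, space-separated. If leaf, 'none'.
Answer: G F

Derivation:
Node D's children (from adjacency): G, F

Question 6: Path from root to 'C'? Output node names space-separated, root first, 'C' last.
Walk down from root: E -> B -> H -> C

Answer: E B H C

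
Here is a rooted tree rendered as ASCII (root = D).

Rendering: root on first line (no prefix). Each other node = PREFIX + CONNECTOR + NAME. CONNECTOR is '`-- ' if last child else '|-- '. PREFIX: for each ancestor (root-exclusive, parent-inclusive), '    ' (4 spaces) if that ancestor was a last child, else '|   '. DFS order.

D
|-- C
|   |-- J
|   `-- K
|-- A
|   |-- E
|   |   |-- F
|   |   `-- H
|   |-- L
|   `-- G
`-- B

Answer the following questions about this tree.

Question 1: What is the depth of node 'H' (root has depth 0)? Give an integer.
Path from root to H: D -> A -> E -> H
Depth = number of edges = 3

Answer: 3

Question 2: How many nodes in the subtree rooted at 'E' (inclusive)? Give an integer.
Answer: 3

Derivation:
Subtree rooted at E contains: E, F, H
Count = 3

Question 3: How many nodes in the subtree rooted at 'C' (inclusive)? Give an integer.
Subtree rooted at C contains: C, J, K
Count = 3

Answer: 3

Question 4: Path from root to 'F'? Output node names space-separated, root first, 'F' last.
Walk down from root: D -> A -> E -> F

Answer: D A E F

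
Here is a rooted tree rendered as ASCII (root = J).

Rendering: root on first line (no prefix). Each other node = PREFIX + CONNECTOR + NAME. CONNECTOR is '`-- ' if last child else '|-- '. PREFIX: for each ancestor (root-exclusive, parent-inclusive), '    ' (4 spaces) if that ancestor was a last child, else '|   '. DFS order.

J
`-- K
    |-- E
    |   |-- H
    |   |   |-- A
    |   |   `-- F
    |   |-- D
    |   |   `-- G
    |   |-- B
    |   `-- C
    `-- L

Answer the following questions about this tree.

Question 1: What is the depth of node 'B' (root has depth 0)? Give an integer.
Answer: 3

Derivation:
Path from root to B: J -> K -> E -> B
Depth = number of edges = 3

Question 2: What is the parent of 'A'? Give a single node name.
Scan adjacency: A appears as child of H

Answer: H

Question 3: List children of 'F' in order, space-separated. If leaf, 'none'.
Node F's children (from adjacency): (leaf)

Answer: none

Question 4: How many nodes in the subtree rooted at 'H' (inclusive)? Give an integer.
Subtree rooted at H contains: A, F, H
Count = 3

Answer: 3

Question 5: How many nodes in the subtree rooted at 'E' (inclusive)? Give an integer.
Subtree rooted at E contains: A, B, C, D, E, F, G, H
Count = 8

Answer: 8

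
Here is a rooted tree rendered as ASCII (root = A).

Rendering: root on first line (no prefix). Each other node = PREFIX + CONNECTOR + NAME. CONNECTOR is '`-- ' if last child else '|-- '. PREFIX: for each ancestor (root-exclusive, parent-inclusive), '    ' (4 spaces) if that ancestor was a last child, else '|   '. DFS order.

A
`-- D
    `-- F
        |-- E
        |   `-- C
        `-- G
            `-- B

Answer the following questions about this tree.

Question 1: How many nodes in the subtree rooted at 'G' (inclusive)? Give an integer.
Subtree rooted at G contains: B, G
Count = 2

Answer: 2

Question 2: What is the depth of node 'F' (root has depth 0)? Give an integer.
Answer: 2

Derivation:
Path from root to F: A -> D -> F
Depth = number of edges = 2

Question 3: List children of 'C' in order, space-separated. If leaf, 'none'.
Node C's children (from adjacency): (leaf)

Answer: none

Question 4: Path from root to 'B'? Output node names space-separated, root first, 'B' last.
Walk down from root: A -> D -> F -> G -> B

Answer: A D F G B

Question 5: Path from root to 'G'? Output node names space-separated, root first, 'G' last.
Answer: A D F G

Derivation:
Walk down from root: A -> D -> F -> G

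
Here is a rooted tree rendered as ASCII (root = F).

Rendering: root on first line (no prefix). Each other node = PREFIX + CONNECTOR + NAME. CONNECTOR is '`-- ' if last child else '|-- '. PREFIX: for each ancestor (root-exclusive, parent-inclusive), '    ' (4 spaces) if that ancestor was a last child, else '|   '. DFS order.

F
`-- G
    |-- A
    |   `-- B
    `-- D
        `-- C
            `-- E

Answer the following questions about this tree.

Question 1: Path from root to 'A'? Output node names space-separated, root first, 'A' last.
Walk down from root: F -> G -> A

Answer: F G A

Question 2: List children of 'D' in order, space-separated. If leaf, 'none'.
Node D's children (from adjacency): C

Answer: C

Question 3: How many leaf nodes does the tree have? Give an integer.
Leaves (nodes with no children): B, E

Answer: 2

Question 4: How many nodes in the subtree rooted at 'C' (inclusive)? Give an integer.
Subtree rooted at C contains: C, E
Count = 2

Answer: 2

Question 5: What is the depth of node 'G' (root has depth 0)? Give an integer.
Answer: 1

Derivation:
Path from root to G: F -> G
Depth = number of edges = 1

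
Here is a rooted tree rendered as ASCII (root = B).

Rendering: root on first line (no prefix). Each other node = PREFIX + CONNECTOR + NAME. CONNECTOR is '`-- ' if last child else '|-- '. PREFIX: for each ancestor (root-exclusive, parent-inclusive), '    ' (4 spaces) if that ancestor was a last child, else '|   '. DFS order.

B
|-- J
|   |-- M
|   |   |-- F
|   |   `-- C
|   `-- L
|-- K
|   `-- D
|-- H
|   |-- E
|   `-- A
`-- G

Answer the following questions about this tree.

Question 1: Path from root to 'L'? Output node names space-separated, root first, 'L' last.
Walk down from root: B -> J -> L

Answer: B J L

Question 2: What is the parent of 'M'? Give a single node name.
Answer: J

Derivation:
Scan adjacency: M appears as child of J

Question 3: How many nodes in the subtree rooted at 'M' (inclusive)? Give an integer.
Subtree rooted at M contains: C, F, M
Count = 3

Answer: 3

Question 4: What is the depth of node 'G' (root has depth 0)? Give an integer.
Answer: 1

Derivation:
Path from root to G: B -> G
Depth = number of edges = 1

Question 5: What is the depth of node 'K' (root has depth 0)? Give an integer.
Answer: 1

Derivation:
Path from root to K: B -> K
Depth = number of edges = 1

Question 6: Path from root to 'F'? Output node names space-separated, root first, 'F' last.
Walk down from root: B -> J -> M -> F

Answer: B J M F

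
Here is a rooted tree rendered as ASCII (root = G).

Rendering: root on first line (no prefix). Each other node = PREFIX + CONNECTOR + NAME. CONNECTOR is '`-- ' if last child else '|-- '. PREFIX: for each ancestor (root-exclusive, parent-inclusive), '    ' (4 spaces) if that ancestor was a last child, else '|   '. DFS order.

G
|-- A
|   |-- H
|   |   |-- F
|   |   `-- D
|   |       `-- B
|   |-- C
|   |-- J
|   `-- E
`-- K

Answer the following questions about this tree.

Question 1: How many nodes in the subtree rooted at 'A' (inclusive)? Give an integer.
Answer: 8

Derivation:
Subtree rooted at A contains: A, B, C, D, E, F, H, J
Count = 8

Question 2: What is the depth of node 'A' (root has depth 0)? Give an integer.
Answer: 1

Derivation:
Path from root to A: G -> A
Depth = number of edges = 1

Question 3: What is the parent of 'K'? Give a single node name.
Answer: G

Derivation:
Scan adjacency: K appears as child of G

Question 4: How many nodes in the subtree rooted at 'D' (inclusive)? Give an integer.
Subtree rooted at D contains: B, D
Count = 2

Answer: 2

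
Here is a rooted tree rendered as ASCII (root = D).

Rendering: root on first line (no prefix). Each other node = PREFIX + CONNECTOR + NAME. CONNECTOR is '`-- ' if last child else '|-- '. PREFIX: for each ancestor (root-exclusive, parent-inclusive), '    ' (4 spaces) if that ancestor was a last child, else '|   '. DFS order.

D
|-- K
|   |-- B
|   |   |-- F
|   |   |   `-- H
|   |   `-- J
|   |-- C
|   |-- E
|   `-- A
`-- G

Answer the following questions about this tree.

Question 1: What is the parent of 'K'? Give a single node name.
Scan adjacency: K appears as child of D

Answer: D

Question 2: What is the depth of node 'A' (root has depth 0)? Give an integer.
Path from root to A: D -> K -> A
Depth = number of edges = 2

Answer: 2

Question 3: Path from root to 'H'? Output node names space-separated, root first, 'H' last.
Answer: D K B F H

Derivation:
Walk down from root: D -> K -> B -> F -> H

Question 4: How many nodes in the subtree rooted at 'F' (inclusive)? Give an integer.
Answer: 2

Derivation:
Subtree rooted at F contains: F, H
Count = 2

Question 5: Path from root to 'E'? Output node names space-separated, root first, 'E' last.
Walk down from root: D -> K -> E

Answer: D K E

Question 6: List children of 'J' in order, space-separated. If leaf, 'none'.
Node J's children (from adjacency): (leaf)

Answer: none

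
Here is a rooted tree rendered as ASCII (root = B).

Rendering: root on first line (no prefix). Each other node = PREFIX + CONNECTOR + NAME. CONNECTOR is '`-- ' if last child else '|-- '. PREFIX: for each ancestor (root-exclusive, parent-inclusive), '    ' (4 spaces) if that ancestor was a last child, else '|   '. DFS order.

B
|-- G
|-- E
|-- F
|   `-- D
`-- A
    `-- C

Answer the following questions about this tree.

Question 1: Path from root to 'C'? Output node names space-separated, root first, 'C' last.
Walk down from root: B -> A -> C

Answer: B A C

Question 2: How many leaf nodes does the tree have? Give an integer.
Leaves (nodes with no children): C, D, E, G

Answer: 4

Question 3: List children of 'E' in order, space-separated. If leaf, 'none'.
Node E's children (from adjacency): (leaf)

Answer: none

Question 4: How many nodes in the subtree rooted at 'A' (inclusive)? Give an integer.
Answer: 2

Derivation:
Subtree rooted at A contains: A, C
Count = 2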